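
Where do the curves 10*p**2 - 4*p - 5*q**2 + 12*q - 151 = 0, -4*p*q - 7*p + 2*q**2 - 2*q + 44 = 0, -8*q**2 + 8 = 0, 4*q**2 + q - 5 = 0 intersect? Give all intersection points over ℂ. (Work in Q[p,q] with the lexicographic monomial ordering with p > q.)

{(4, 1)}

Compute a lex Gröbner basis by Buchberger's algorithm.
f_1 = 10*p**2 - 4*p - 5*q**2 + 12*q - 151, LT = p**2.
f_2 = -4*p*q - 7*p + 2*q**2 - 2*q + 44, LT = p*q.
f_3 = -8*q**2 + 8, LT = q**2.
f_4 = 4*q**2 + q - 5, LT = q**2.

S(f_1,f_2): lcm = p**2*q. S = -7/4*p**2 + 1/2*p*q**2 - 9/10*p*q + 11*p - 1/2*q**3 + 6/5*q**2 - 151/10*q.
  reduce S modulo (f_1, f_2, f_3, f_4):
  remainder 429/32*p - 549/80*q - 3741/80 ≠ 0; add h_5 = 429/32*p - 549/80*q - 3741/80 to the basis.

S(f_2,f_3): lcm = p*q**2. S = 7/4*p*q + p - 1/2*q**3 + 1/2*q**2 - 11*q.
  reduce S modulo (f_1, f_2, f_3, f_4, h_5):
  remainder -873/65*q + 873/65 ≠ 0; add h_6 = -873/65*q + 873/65 to the basis.

The other S-polynomials (S(f_1,f_3), S(f_1,f_4), S(f_2,f_4), S(f_3,f_4), S(f_1,h_5), S(f_2,h_5), S(f_3,h_5), S(f_4,h_5), S(f_1,h_6), S(f_2,h_6), S(f_3,h_6), S(f_4,h_6), S(h_5,h_6)) all reduce to 0 modulo the current basis, so we have a Gröbner basis.
Inter-reduce: drop elements whose leading term is divisible by another's, tail-reduce, and make monic.
Reduced Gröbner basis: {p - 4, q - 1}.

A lex Gröbner basis eliminates variables successively. Here q - 1 depends only on q, with roots {1}; lifting each root through the earlier basis elements recovers the full solutions.
  q = 1: the earlier basis element becomes p - 4 = 0, giving p = 4 — point (4, 1).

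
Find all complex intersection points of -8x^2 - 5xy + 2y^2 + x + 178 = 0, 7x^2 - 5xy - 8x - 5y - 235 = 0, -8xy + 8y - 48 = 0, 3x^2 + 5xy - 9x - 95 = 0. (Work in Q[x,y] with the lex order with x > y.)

Compute a lex Gröbner basis by Buchberger's algorithm.
f_1 = -8x^2 - 5xy + x + 2y^2 + 178, LT = x^2.
f_2 = 7x^2 - 5xy - 8x - 5y - 235, LT = x^2.
f_3 = -8xy + 8y - 48, LT = xy.
f_4 = 3x^2 + 5xy - 9x - 95, LT = x^2.

S(f_1,f_2): lcm = x^2. S = 75/56xy + 57/56x - 1/4y^2 + 5/7y + 317/28.
  reduce S modulo (f_1, f_2, f_3, f_4):
  remainder 57/56x - 1/4y^2 + 115/56y + 23/7 ≠ 0; add h_5 = 57/56x - 1/4y^2 + 115/56y + 23/7 to the basis.

S(f_1,f_3): lcm = x^2y. S = 5/8xy^2 + 7/8xy - 6x - 1/4y^3 - 89/4y.
  reduce S modulo (f_1, f_2, f_3, f_4, h_5):
  remainder -1/4y^3 - 129/152y^2 - 1979/152y + 1073/76 ≠ 0; add h_6 = -1/4y^3 - 129/152y^2 - 1979/152y + 1073/76 to the basis.

S(f_1,f_4): lcm = x^2. S = -25/24xy + 23/8x - 1/4y^2 + 113/12.
  reduce S modulo (f_1, f_2, f_3, f_4, h_5, h_6):
  remainder 26/57y^2 - 130/19y + 364/57 ≠ 0; add h_7 = 26/57y^2 - 130/19y + 364/57 to the basis.

S(f_2,f_3): lcm = x^2y. S = -5/7xy^2 - 1/7xy - 6x - 5/7y^2 - 235/7y.
  reduce S modulo (f_1, f_2, f_3, f_4, h_5, h_6, h_7):
  remainder -426/7y + 426/7 ≠ 0; add h_8 = -426/7y + 426/7 to the basis.

The other S-polynomials (S(f_2,f_4), S(f_3,f_4), S(f_1,h_5), S(f_2,h_5), S(f_3,h_5), S(f_4,h_5), S(f_1,h_6), S(f_2,h_6), S(f_3,h_6), S(f_4,h_6), S(h_5,h_6), S(f_1,h_7), S(f_2,h_7), S(f_3,h_7), S(f_4,h_7), S(h_5,h_7), S(h_6,h_7), S(f_1,h_8), S(f_2,h_8), S(f_3,h_8), S(f_4,h_8), S(h_5,h_8), S(h_6,h_8), S(h_7,h_8)) all reduce to 0 modulo the current basis, so we have a Gröbner basis.
Inter-reduce: drop elements whose leading term is divisible by another's, tail-reduce, and make monic.
Reduced Gröbner basis: {x + 5, y - 1}.

From the last basis element, y - 1 = 0, so y takes values in {1}. Each choice, substituted upward through the basis, yields the corresponding point(s) of the solution set.
  y = 1: the earlier basis element becomes x + 5 = 0, giving x = -5 — point (-5, 1).

{(-5, 1)}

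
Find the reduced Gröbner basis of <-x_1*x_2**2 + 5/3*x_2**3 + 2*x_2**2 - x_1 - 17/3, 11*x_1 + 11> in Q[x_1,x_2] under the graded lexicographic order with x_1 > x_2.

G = {x_2**3 + 9/5*x_2**2 - 14/5, x_1 + 1}

The reduced Gröbner basis is the canonical form of the ideal for this ordering.

f_1 = -x_1*x_2**2 + 5/3*x_2**3 + 2*x_2**2 - x_1 - 17/3, LT = x_1*x_2**2.
f_2 = 11*x_1 + 11, LT = x_1.

S(f_1,f_2): lcm = x_1*x_2**2. S = -5/3*x_2**3 - 3*x_2**2 + x_1 + 17/3.
  leading term x_2**3: no divisor's leading term divides it; move -5/3*x_2**3 to the remainder.
  leading term x_2**2: no divisor's leading term divides it; move -3*x_2**2 to the remainder.
  leading term x_1: subtract (1/11)·f_2 from x_1 + 17/3 → 14/3
  leading term 1: no divisor's leading term divides it; move 14/3 to the remainder.
  remainder -5/3*x_2**3 - 3*x_2**2 + 14/3 ≠ 0; add g_3 = -5/3*x_2**3 - 3*x_2**2 + 14/3 to the basis.

The other S-polynomials (S(f_1,g_3), S(f_2,g_3)) all reduce to 0 modulo the current basis, so we have a Gröbner basis.
Inter-reduce: drop elements whose leading term is divisible by another's, tail-reduce, and make monic.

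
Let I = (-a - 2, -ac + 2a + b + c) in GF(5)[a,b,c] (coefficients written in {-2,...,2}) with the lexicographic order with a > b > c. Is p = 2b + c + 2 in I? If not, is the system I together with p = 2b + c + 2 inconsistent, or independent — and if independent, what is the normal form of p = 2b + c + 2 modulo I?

2b + c + 2 lies in I (it reduces to 0).

First compute the reduced Gröbner basis of I by Buchberger's algorithm.
f_1 = -a - 2, LT = a.
f_2 = -ac + 2a + b + c, LT = ac.

S(f_1,f_2): lcm = ac. S = 2a + b - 2c.
  reduce S modulo (f_1, f_2):
  remainder b - 2c + 1 ≠ 0; add h_3 = b - 2c + 1 to the basis.

The other S-polynomials (S(f_1,h_3), S(f_2,h_3)) all reduce to 0 modulo the current basis, so we have a Gröbner basis.
Inter-reduce: drop elements whose leading term is divisible by another's, tail-reduce, and make monic.
Reduced Gröbner basis: {a + 2, b - 2c + 1}.
Label its elements g_1 = a + 2, g_2 = b - 2c + 1.

Reduce p = 2b + c + 2 modulo G:
  leading term b: subtract (2)·g_2 from 2b + c + 2 → 0
  normal form = 0.
Since the normal form is 0, p ∈ I.

The remainder on division by a Gröbner basis is unique — it is the normal form.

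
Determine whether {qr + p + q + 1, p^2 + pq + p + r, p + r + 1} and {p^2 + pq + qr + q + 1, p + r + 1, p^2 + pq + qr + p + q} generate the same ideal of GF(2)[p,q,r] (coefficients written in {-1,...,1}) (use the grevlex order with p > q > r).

Equality of ideals is decidable: compute both reduced Gröbner bases (unique for the ordering) and check whether they agree.
Buchberger on the first generating set:
f_1 = qr + p + q + 1, LT = qr.
f_2 = p^2 + pq + p + r, LT = p^2.
f_3 = p + r + 1, LT = p.

S(f_2,f_3): lcm = p^2. S = pq + pr + r.
  reduce S modulo (f_1, f_2, f_3):
  remainder r^2 + r ≠ 0; add g_4 = r^2 + r to the basis.

S(f_1,g_4): lcm = qr^2. S = pr + r.
  reduce S modulo (f_1, f_2, f_3, g_4):
  remainder r ≠ 0; add g_5 = r to the basis.

S(f_1,g_5): lcm = qr. S = p + q + 1.
  reduce S modulo (f_1, f_2, f_3, g_4, g_5):
  remainder q ≠ 0; add g_6 = q to the basis.

The other S-polynomials (S(f_1,f_2), S(f_1,f_3), S(f_2,g_4), S(f_3,g_4), S(f_2,g_5), S(f_3,g_5), S(g_4,g_5), S(f_1,g_6), S(f_2,g_6), S(f_3,g_6), S(g_4,g_6), S(g_5,g_6)) all reduce to 0 modulo the current basis, so we have a Gröbner basis.
Inter-reduce: drop elements whose leading term is divisible by another's, tail-reduce, and make monic.
Reduced Gröbner basis: {p + 1, q, r}.

Buchberger on the second generating set:
h_1 = p^2 + pq + qr + q + 1, LT = p^2.
h_2 = p + r + 1, LT = p.
h_3 = p^2 + pq + qr + p + q, LT = p^2.

S(h_1,h_2): lcm = p^2. S = pq + pr + qr + p + q + 1.
  reduce S modulo (h_1, h_2, h_3):
  remainder r^2 ≠ 0; add k_4 = r^2 to the basis.

S(h_1,h_3): lcm = p^2. S = p + 1.
  reduce S modulo (h_1, h_2, h_3, k_4):
  remainder r ≠ 0; add k_5 = r to the basis.

The other S-polynomials (S(h_2,h_3), S(h_1,k_4), S(h_2,k_4), S(h_3,k_4), S(h_1,k_5), S(h_2,k_5), S(h_3,k_5), S(k_4,k_5)) all reduce to 0 modulo the current basis, so we have a Gröbner basis.
Inter-reduce: drop elements whose leading term is divisible by another's, tail-reduce, and make monic.
Reduced Gröbner basis: {p + 1, r}.

These differ, so the ideals are not equal.

No, the ideals differ.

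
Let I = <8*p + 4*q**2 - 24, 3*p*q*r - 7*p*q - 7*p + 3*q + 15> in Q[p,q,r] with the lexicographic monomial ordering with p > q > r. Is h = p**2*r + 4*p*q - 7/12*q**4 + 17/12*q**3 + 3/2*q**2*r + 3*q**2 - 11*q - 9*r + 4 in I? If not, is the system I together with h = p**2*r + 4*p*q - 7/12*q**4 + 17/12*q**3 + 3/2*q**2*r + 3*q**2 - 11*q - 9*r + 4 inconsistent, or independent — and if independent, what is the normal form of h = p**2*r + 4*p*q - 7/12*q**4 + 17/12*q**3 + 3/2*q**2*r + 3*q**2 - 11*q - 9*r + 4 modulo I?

Adjoining p**2*r + 4*p*q - 7/12*q**4 + 17/12*q**3 + 3/2*q**2*r + 3*q**2 - 11*q - 9*r + 4 makes the ideal the whole ring: the system is inconsistent.

First compute the reduced Gröbner basis of I by Buchberger's algorithm.
f_1 = 8*p + 4*q**2 - 24, LT = p.
f_2 = 3*p*q*r - 7*p*q - 7*p + 3*q + 15, LT = p*q*r.

S(f_1,f_2): lcm = p*q*r. S = 7/3*p*q + 7/3*p + 1/2*q**3*r - 3*q*r - q - 5.
  reduce S modulo (f_1, f_2):
  remainder 1/2*q**3*r - 7/6*q**3 - 7/6*q**2 - 3*q*r + 6*q + 2 ≠ 0; add k_3 = 1/2*q**3*r - 7/6*q**3 - 7/6*q**2 - 3*q*r + 6*q + 2 to the basis.

The other S-polynomials (S(f_1,k_3), S(f_2,k_3)) all reduce to 0 modulo the current basis, so we have a Gröbner basis.
Inter-reduce: drop elements whose leading term is divisible by another's, tail-reduce, and make monic.
Reduced Gröbner basis: {p + 1/2*q**2 - 3, q**3*r - 7/3*q**3 - 7/3*q**2 - 6*q*r + 12*q + 4}.
Label its elements g_1 = p + 1/2*q**2 - 3, g_2 = q**3*r - 7/3*q**3 - 7/3*q**2 - 6*q*r + 12*q + 4.

Reduce h = p**2*r + 4*p*q - 7/12*q**4 + 17/12*q**3 + 3/2*q**2*r + 3*q**2 - 11*q - 9*r + 4 modulo G:
  leading term p**2*r: subtract (p*r)·g_1 from p**2*r + 4*p*q - 7/12*q**4 + 17/12*q**3 + 3/2*q**2*r + 3*q**2 - 11*q - 9*r + 4 → -1/2*p*q**2*r + 4*p*q + 3*p*r - 7/12*q**4 + 17/12*q**3 + 3/2*q**2*r + 3*q**2 - 11*q - 9*r + 4
  leading term p*q**2*r: subtract (-1/2*q**2*r)·g_1 from -1/2*p*q**2*r + 4*p*q + 3*p*r - 7/12*q**4 + 17/12*q**3 + 3/2*q**2*r + 3*q**2 - 11*q - 9*r + 4 → 4*p*q + 3*p*r + 1/4*q**4*r - 7/12*q**4 + 17/12*q**3 + 3*q**2 - 11*q - 9*r + 4
  leading term p*q: subtract (4*q)·g_1 from 4*p*q + 3*p*r + 1/4*q**4*r - 7/12*q**4 + 17/12*q**3 + 3*q**2 - 11*q - 9*r + 4 → 3*p*r + 1/4*q**4*r - 7/12*q**4 - 7/12*q**3 + 3*q**2 + q - 9*r + 4
  leading term p*r: subtract (3*r)·g_1 from 3*p*r + 1/4*q**4*r - 7/12*q**4 - 7/12*q**3 + 3*q**2 + q - 9*r + 4 → 1/4*q**4*r - 7/12*q**4 - 7/12*q**3 - 3/2*q**2*r + 3*q**2 + q + 4
  leading term q**4*r: subtract (1/4*q)·g_2 from 1/4*q**4*r - 7/12*q**4 - 7/12*q**3 - 3/2*q**2*r + 3*q**2 + q + 4 → 4
  leading term 1: no divisor's leading term divides it; move 4 to the remainder.
  normal form = 4.
The normal form is nonzero, so h ∉ I. Since h minus its normal form lies in I, I + (h) = I + (n) where n = 4; decide whether this ideal is the whole ring.
Here n = 4 is a nonzero constant, hence a unit: 1 ∈ I + (h), the Gröbner basis of I + (h) is {1}, and the enlarged system has no common solution — adjoining h is inconsistent.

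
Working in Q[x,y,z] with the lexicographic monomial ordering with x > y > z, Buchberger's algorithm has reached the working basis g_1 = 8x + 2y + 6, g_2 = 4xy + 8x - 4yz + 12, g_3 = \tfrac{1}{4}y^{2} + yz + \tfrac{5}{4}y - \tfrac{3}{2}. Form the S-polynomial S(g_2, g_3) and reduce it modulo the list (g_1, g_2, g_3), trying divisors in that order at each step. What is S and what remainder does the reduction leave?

S(g_2, g_3) = -4xyz - 3xy + 6x - y^{2}z + 3y; remainder on division = 0.

lcm(LM(g_2), LM(g_3)) = xy^{2}.
S = (lcm/LT(g_2))·g_2 − (lcm/LT(g_3))·g_3 = -4xyz - 3xy + 6x - y^{2}z + 3y.
Reduce S modulo (g_1, g_2, g_3) in that order:
  leading term xyz: subtract (-\tfrac{1}{2}yz)·g_1 from -4xyz - 3xy + 6x - y^{2}z + 3y → -3xy + 6x + 3yz + 3y
  leading term xy: subtract (-\tfrac{3}{8}y)·g_1 from -3xy + 6x + 3yz + 3y → 6x + \tfrac{3}{4}y^{2} + 3yz + \tfrac{21}{4}y
  leading term x: subtract (\tfrac{3}{4})·g_1 from 6x + \tfrac{3}{4}y^{2} + 3yz + \tfrac{21}{4}y → \tfrac{3}{4}y^{2} + 3yz + \tfrac{15}{4}y - \tfrac{9}{2}
  leading term y^{2}: subtract (3)·g_3 from \tfrac{3}{4}y^{2} + 3yz + \tfrac{15}{4}y - \tfrac{9}{2} → 0
The remainder is 0, so this S-polynomial contributes no new basis element.
An S-polynomial is built so that the two leading terms cancel; whether anything survives reduction is exactly the Gröbner-basis criterion.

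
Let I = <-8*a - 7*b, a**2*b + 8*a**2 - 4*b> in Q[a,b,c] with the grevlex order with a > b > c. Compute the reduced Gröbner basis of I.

G = {b**3 + 8*b**2 - 256/49*b, a + 7/8*b}

f_1 = -8*a - 7*b, LT = a.
f_2 = a**2*b + 8*a**2 - 4*b, LT = a**2*b.

S(f_1,f_2): lcm = a**2*b. S = 7/8*a*b**2 - 8*a**2 + 4*b.
  reduce S modulo (f_1, f_2):
  remainder -49/64*b**3 - 49/8*b**2 + 4*b ≠ 0; add g_3 = -49/64*b**3 - 49/8*b**2 + 4*b to the basis.

The other S-polynomials (S(f_1,g_3), S(f_2,g_3)) all reduce to 0 modulo the current basis, so we have a Gröbner basis.
Inter-reduce: drop elements whose leading term is divisible by another's, tail-reduce, and make monic.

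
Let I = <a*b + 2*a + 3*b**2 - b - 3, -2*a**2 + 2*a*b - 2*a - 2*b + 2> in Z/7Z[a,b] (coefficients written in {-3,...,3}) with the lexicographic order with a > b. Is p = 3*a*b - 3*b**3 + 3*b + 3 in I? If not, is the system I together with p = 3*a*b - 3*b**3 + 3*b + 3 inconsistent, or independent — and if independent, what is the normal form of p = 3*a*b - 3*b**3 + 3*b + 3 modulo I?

3*a*b - 3*b**3 + 3*b + 3 lies in I (it reduces to 0).

First compute the reduced Gröbner basis of I by Buchberger's algorithm.
f_1 = a*b + 2*a + 3*b**2 - b - 3, LT = a*b.
f_2 = -2*a**2 + 2*a*b - 2*a - 2*b + 2, LT = a**2.

S(f_1,f_2): lcm = a**2*b. S = 2*a**2 - 3*a*b**2 - 2*a*b - 3*a - b**2 + b.
  leading term a**2: subtract (-1)·f_2 from 2*a**2 - 3*a*b**2 - 2*a*b - 3*a - b**2 + b → -3*a*b**2 + 2*a - b**2 - b + 2
  leading term a*b**2: subtract (-3*b)·f_1 from -3*a*b**2 + 2*a - b**2 - b + 2 → -a*b + 2*a + 2*b**3 + 3*b**2 - 3*b + 2
  leading term a*b: subtract (-1)·f_1 from -a*b + 2*a + 2*b**3 + 3*b**2 - 3*b + 2 → -3*a + 2*b**3 - b**2 + 3*b - 1
  leading term a: no divisor's leading term divides it; move -3*a to the remainder.
  leading term b**3: no divisor's leading term divides it; move 2*b**3 to the remainder.
  leading term b**2: no divisor's leading term divides it; move -b**2 to the remainder.
  leading term b: no divisor's leading term divides it; move 3*b to the remainder.
  leading term 1: no divisor's leading term divides it; move -1 to the remainder.
  remainder -3*a + 2*b**3 - b**2 + 3*b - 1 ≠ 0; add h_3 = -3*a + 2*b**3 - b**2 + 3*b - 1 to the basis.

S(f_1,h_3): lcm = a*b. S = 2*a + 3*b**4 + 2*b**3 - 3*b**2 + b - 3.
  leading term a: subtract (-3)·h_3 from 2*a + 3*b**4 + 2*b**3 - 3*b**2 + b - 3 → 3*b**4 + b**3 + b**2 + 3*b + 1
  leading term b**4: no divisor's leading term divides it; move 3*b**4 to the remainder.
  leading term b**3: no divisor's leading term divides it; move b**3 to the remainder.
  leading term b**2: no divisor's leading term divides it; move b**2 to the remainder.
  leading term b: no divisor's leading term divides it; move 3*b to the remainder.
  leading term 1: no divisor's leading term divides it; move 1 to the remainder.
  remainder 3*b**4 + b**3 + b**2 + 3*b + 1 ≠ 0; add h_4 = 3*b**4 + b**3 + b**2 + 3*b + 1 to the basis.

The other S-polynomials (S(f_2,h_3), S(f_1,h_4), S(f_2,h_4), S(h_3,h_4)) all reduce to 0 modulo the current basis, so we have a Gröbner basis.
Inter-reduce: drop elements whose leading term is divisible by another's, tail-reduce, and make monic.
Reduced Gröbner basis: {a - 3*b**3 - 2*b**2 - b - 2, b**4 - 2*b**3 - 2*b**2 + b - 2}.
Label its elements g_1 = a - 3*b**3 - 2*b**2 - b - 2, g_2 = b**4 - 2*b**3 - 2*b**2 + b - 2.

Reduce p = 3*a*b - 3*b**3 + 3*b + 3 modulo G:
  leading term a*b: subtract (3*b)·g_1 from 3*a*b - 3*b**3 + 3*b + 3 → 2*b**4 + 3*b**3 + 3*b**2 + 2*b + 3
  leading term b**4: subtract (2)·g_2 from 2*b**4 + 3*b**3 + 3*b**2 + 2*b + 3 → 0
  normal form = 0.
Since the normal form is 0, p ∈ I.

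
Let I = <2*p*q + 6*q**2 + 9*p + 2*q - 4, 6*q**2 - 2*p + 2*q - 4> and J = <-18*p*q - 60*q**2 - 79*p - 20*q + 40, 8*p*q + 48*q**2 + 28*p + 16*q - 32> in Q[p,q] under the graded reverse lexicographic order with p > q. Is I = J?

Yes, the ideals are equal.

Equality of ideals is decidable: compute both reduced Gröbner bases (unique for the ordering) and check whether they agree.
Buchberger on the first generating set:
f_1 = 2*p*q + 6*q**2 + 9*p + 2*q - 4, LT = p*q.
f_2 = 6*q**2 - 2*p + 2*q - 4, LT = q**2.

S(f_1,f_2): lcm = p*q**2. S = 3*q**3 + 1/3*p**2 + 25/6*p*q + q**2 + 2/3*p - 2*q.
  leading term q**3: subtract (1/2*q)·f_2 from 3*q**3 + 1/3*p**2 + 25/6*p*q + q**2 + 2/3*p - 2*q → 1/3*p**2 + 31/6*p*q + 2/3*p
  leading term p**2: no divisor's leading term divides it; move 1/3*p**2 to the remainder.
  leading term p*q: subtract (31/12)·f_1 from 31/6*p*q + 2/3*p → -31/2*q**2 - 271/12*p - 31/6*q + 31/3
  leading term q**2: subtract (-31/12)·f_2 from -31/2*q**2 - 271/12*p - 31/6*q + 31/3 → -111/4*p
  leading term p: no divisor's leading term divides it; move -111/4*p to the remainder.
  remainder 1/3*p**2 - 111/4*p ≠ 0; add g_3 = 1/3*p**2 - 111/4*p to the basis.

The other S-polynomials (S(f_1,g_3), S(f_2,g_3)) all reduce to 0 modulo the current basis, so we have a Gröbner basis.
Inter-reduce: drop elements whose leading term is divisible by another's, tail-reduce, and make monic.
Reduced Gröbner basis: {p**2 - 333/4*p, p*q + 11/2*p, q**2 - 1/3*p + 1/3*q - 2/3}.

Buchberger on the second generating set:
h_1 = -18*p*q - 60*q**2 - 79*p - 20*q + 40, LT = p*q.
h_2 = 8*p*q + 48*q**2 + 28*p + 16*q - 32, LT = p*q.

S(h_1,h_2): lcm = p*q. S = -8/3*q**2 + 8/9*p - 8/9*q + 16/9.
  leading term q**2: no divisor's leading term divides it; move -8/3*q**2 to the remainder.
  leading term p: no divisor's leading term divides it; move 8/9*p to the remainder.
  leading term q: no divisor's leading term divides it; move -8/9*q to the remainder.
  leading term 1: no divisor's leading term divides it; move 16/9 to the remainder.
  remainder -8/3*q**2 + 8/9*p - 8/9*q + 16/9 ≠ 0; add k_3 = -8/3*q**2 + 8/9*p - 8/9*q + 16/9 to the basis.

S(h_1,k_3): lcm = p*q**2. S = 10/3*q**3 + 1/3*p**2 + 73/18*p*q + 10/9*q**2 + 2/3*p - 20/9*q.
  leading term q**3: subtract (-5/4*q)·k_3 from 10/3*q**3 + 1/3*p**2 + 73/18*p*q + 10/9*q**2 + 2/3*p - 20/9*q → 1/3*p**2 + 31/6*p*q + 2/3*p
  leading term p**2: no divisor's leading term divides it; move 1/3*p**2 to the remainder.
  leading term p*q: subtract (-31/108)·h_1 from 31/6*p*q + 2/3*p → -155/9*q**2 - 2377/108*p - 155/27*q + 310/27
  leading term q**2: subtract (155/24)·k_3 from -155/9*q**2 - 2377/108*p - 155/27*q + 310/27 → -111/4*p
  leading term p: no divisor's leading term divides it; move -111/4*p to the remainder.
  remainder 1/3*p**2 - 111/4*p ≠ 0; add k_4 = 1/3*p**2 - 111/4*p to the basis.

The other S-polynomials (S(h_2,k_3), S(h_1,k_4), S(h_2,k_4), S(k_3,k_4)) all reduce to 0 modulo the current basis, so we have a Gröbner basis.
Inter-reduce: drop elements whose leading term is divisible by another's, tail-reduce, and make monic.
Reduced Gröbner basis: {p**2 - 333/4*p, p*q + 11/2*p, q**2 - 1/3*p + 1/3*q - 2/3}.

The two bases agree; hence the ideals are identical.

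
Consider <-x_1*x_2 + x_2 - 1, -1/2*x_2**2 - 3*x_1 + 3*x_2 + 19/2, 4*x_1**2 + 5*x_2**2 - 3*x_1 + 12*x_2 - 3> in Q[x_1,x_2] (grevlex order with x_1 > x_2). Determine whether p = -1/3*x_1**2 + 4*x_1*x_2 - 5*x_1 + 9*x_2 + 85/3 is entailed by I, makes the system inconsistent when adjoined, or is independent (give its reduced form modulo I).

-1/3*x_1**2 + 4*x_1*x_2 - 5*x_1 + 9*x_2 + 85/3 lies in I (it reduces to 0).

First compute the reduced Gröbner basis of I by Buchberger's algorithm.
f_1 = -x_1*x_2 + x_2 - 1, LT = x_1*x_2.
f_2 = -1/2*x_2**2 - 3*x_1 + 3*x_2 + 19/2, LT = x_2**2.
f_3 = 4*x_1**2 + 5*x_2**2 - 3*x_1 + 12*x_2 - 3, LT = x_1**2.

S(f_1,f_2): lcm = x_1*x_2**2. S = -6*x_1**2 + 6*x_1*x_2 - x_2**2 + 19*x_1 + x_2.
  reduce S modulo (f_1, f_2, f_3):
  remainder -49/2*x_1 + 64*x_2 + 113 ≠ 0; add h_4 = -49/2*x_1 + 64*x_2 + 113 to the basis.

S(f_1,f_3): lcm = x_1**2*x_2. S = -5/4*x_2**3 - 1/4*x_1*x_2 - 3*x_2**2 + x_1 + 3/4*x_2.
  reduce S modulo (f_1, f_2, f_3, h_4):
  remainder 17333/196*x_2 + 17333/196 ≠ 0; add h_5 = 17333/196*x_2 + 17333/196 to the basis.

The other S-polynomials (S(f_2,f_3), S(f_1,h_4), S(f_2,h_4), S(f_3,h_4), S(f_1,h_5), S(f_2,h_5), S(f_3,h_5), S(h_4,h_5)) all reduce to 0 modulo the current basis, so we have a Gröbner basis.
Inter-reduce: drop elements whose leading term is divisible by another's, tail-reduce, and make monic.
Reduced Gröbner basis: {x_1 - 2, x_2 + 1}.
Label its elements g_1 = x_1 - 2, g_2 = x_2 + 1.

Reduce p = -1/3*x_1**2 + 4*x_1*x_2 - 5*x_1 + 9*x_2 + 85/3 modulo G:
  leading term x_1**2: subtract (-1/3*x_1)·g_1 from -1/3*x_1**2 + 4*x_1*x_2 - 5*x_1 + 9*x_2 + 85/3 → 4*x_1*x_2 - 17/3*x_1 + 9*x_2 + 85/3
  leading term x_1*x_2: subtract (4*x_2)·g_1 from 4*x_1*x_2 - 17/3*x_1 + 9*x_2 + 85/3 → -17/3*x_1 + 17*x_2 + 85/3
  leading term x_1: subtract (-17/3)·g_1 from -17/3*x_1 + 17*x_2 + 85/3 → 17*x_2 + 17
  leading term x_2: subtract (17)·g_2 from 17*x_2 + 17 → 0
  normal form = 0.
Since the normal form is 0, p ∈ I.

The remainder on division by a Gröbner basis is unique — it is the normal form.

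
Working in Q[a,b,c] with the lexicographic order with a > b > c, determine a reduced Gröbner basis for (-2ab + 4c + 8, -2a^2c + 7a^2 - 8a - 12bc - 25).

The reduced Gröbner basis is the canonical form of the ideal for this ordering.

f_1 = -2ab + 4c + 8, LT = ab.
f_2 = -2a^2c + 7a^2 - 8a - 12bc - 25, LT = a^2c.

S(f_1,f_2): lcm = a^2bc. S = 7/2a^2b - 4ab - 2ac^2 - 4ac - 6b^2c - 25/2b.
  reduce S modulo (f_1, f_2):
  remainder -2ac^2 + 3ac + 14a - 6b^2c - 25/2b - 8c - 16 ≠ 0; add g_3 = -2ac^2 + 3ac + 14a - 6b^2c - 25/2b - 8c - 16 to the basis.

S(f_1,g_3): lcm = abc^2. S = 3/2abc + 7ab - 3b^3c - 25/4b^2 - 4bc - 8b - 2c^3 - 4c^2.
  reduce S modulo (f_1, f_2, g_3):
  remainder -3b^3c - 25/4b^2 - 4bc - 8b - 2c^3 - c^2 + 20c + 28 ≠ 0; add g_4 = -3b^3c - 25/4b^2 - 4bc - 8b - 2c^3 - c^2 + 20c + 28 to the basis.

The other S-polynomials (S(f_2,g_3), S(f_1,g_4), S(f_2,g_4), S(g_3,g_4)) all reduce to 0 modulo the current basis, so we have a Gröbner basis.

G = {a^2c - 7/2a^2 + 4a + 6bc + 25/2, ab - 2c - 4, ac^2 - 3/2ac - 7a + 3b^2c + 25/4b + 4c + 8, b^3c + 25/12b^2 + 4/3bc + 8/3b + 2/3c^3 + 1/3c^2 - 20/3c - 28/3}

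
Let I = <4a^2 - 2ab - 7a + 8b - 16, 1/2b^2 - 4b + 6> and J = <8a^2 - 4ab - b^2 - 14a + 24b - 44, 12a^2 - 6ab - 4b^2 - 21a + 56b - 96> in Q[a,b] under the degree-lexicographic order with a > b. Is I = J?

For a fixed monomial order, each ideal has a unique reduced Gröbner basis; comparing bases decides equality.
Buchberger on the first generating set:
f_1 = 4a^2 - 2ab - 7a + 8b - 16, LT = a^2.
f_2 = 1/2b^2 - 4b + 6, LT = b^2.

The S-polynomials (S(f_1,f_2)) all reduce to 0 modulo the current basis, so we have a Gröbner basis.
Inter-reduce: drop elements whose leading term is divisible by another's, tail-reduce, and make monic.
Reduced Gröbner basis: {a^2 - 1/2ab - 7/4a + 2b - 4, b^2 - 8b + 12}.

Buchberger on the second generating set:
h_1 = 8a^2 - 4ab - b^2 - 14a + 24b - 44, LT = a^2.
h_2 = 12a^2 - 6ab - 4b^2 - 21a + 56b - 96, LT = a^2.

S(h_1,h_2): lcm = a^2. S = 5/24b^2 - 5/3b + 5/2.
  leading term b^2: no divisor's leading term divides it; move 5/24b^2 to the remainder.
  leading term b: no divisor's leading term divides it; move -5/3b to the remainder.
  leading term 1: no divisor's leading term divides it; move 5/2 to the remainder.
  remainder 5/24b^2 - 5/3b + 5/2 ≠ 0; add k_3 = 5/24b^2 - 5/3b + 5/2 to the basis.

The other S-polynomials (S(h_1,k_3), S(h_2,k_3)) all reduce to 0 modulo the current basis, so we have a Gröbner basis.
Inter-reduce: drop elements whose leading term is divisible by another's, tail-reduce, and make monic.
Reduced Gröbner basis: {a^2 - 1/2ab - 7/4a + 2b - 4, b^2 - 8b + 12}.

Same reduced basis, so the two generating sets span the same ideal.

Yes, the ideals are equal.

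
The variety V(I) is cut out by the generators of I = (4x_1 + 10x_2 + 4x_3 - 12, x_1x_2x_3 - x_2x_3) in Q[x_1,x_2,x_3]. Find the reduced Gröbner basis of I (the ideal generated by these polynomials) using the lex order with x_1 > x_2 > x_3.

f_1 = 4x_1 + 10x_2 + 4x_3 - 12, LT = x_1.
f_2 = x_1x_2x_3 - x_2x_3, LT = x_1x_2x_3.

S(f_1,f_2): lcm = x_1x_2x_3. S = 5/2x_2^2x_3 + x_2x_3^2 - 2x_2x_3.
  leading term x_2^2x_3: no divisor's leading term divides it; move 5/2x_2^2x_3 to the remainder.
  leading term x_2x_3^2: no divisor's leading term divides it; move x_2x_3^2 to the remainder.
  leading term x_2x_3: no divisor's leading term divides it; move -2x_2x_3 to the remainder.
  remainder 5/2x_2^2x_3 + x_2x_3^2 - 2x_2x_3 ≠ 0; add g_3 = 5/2x_2^2x_3 + x_2x_3^2 - 2x_2x_3 to the basis.

The other S-polynomials (S(f_1,g_3), S(f_2,g_3)) all reduce to 0 modulo the current basis, so we have a Gröbner basis.
Inter-reduce: drop elements whose leading term is divisible by another's, tail-reduce, and make monic.

G = {x_1 + 5/2x_2 + x_3 - 3, x_2^2x_3 + 2/5x_2x_3^2 - 4/5x_2x_3}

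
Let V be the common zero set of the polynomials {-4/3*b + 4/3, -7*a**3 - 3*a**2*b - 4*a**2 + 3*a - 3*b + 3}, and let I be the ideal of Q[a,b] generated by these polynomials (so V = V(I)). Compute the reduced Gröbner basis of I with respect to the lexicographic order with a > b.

G = {a**3 + a**2 - 3/7*a, b - 1}

f_1 = -4/3*b + 4/3, LT = b.
f_2 = -7*a**3 - 3*a**2*b - 4*a**2 + 3*a - 3*b + 3, LT = a**3.

The S-polynomials (S(f_1,f_2)) all reduce to 0 modulo the current basis, so we have a Gröbner basis.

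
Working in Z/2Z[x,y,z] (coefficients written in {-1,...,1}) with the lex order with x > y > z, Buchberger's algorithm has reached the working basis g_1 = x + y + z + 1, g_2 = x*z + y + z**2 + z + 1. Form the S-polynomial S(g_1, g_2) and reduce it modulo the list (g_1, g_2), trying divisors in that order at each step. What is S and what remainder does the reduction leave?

S(g_1, g_2) = y*z + y + 1; remainder on division = y*z + y + 1.

lcm(LM(g_1), LM(g_2)) = x*z.
S = (lcm/LT(g_1))·g_1 − (lcm/LT(g_2))·g_2 = y*z + y + 1.
Reduce S modulo (g_1, g_2) in that order:
  leading term y*z: no divisor's leading term divides it; move y*z to the remainder.
  leading term y: no divisor's leading term divides it; move y to the remainder.
  leading term 1: no divisor's leading term divides it; move 1 to the remainder.
The remainder y*z + y + 1 is nonzero, so it would be added as the next basis element.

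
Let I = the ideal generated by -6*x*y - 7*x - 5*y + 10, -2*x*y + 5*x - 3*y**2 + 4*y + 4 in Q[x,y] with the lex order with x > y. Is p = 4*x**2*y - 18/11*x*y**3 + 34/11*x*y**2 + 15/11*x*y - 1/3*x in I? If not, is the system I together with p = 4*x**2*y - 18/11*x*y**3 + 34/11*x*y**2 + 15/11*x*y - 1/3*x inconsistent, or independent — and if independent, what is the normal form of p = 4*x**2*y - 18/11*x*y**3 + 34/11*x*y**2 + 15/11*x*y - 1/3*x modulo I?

4*x**2*y - 18/11*x*y**3 + 34/11*x*y**2 + 15/11*x*y - 1/3*x is independent of I; its normal form modulo I is -27/44*y**2 + 43/132*y + 119/66.

First compute the reduced Gröbner basis of I by Buchberger's algorithm.
f_1 = -6*x*y - 7*x - 5*y + 10, LT = x*y.
f_2 = -2*x*y + 5*x - 3*y**2 + 4*y + 4, LT = x*y.

S(f_1,f_2): lcm = x*y. S = 11/3*x - 3/2*y**2 + 17/6*y + 1/3.
  leading term x: no divisor's leading term divides it; move 11/3*x to the remainder.
  leading term y**2: no divisor's leading term divides it; move -3/2*y**2 to the remainder.
  leading term y: no divisor's leading term divides it; move 17/6*y to the remainder.
  leading term 1: no divisor's leading term divides it; move 1/3 to the remainder.
  remainder 11/3*x - 3/2*y**2 + 17/6*y + 1/3 ≠ 0; add h_3 = 11/3*x - 3/2*y**2 + 17/6*y + 1/3 to the basis.

S(f_1,h_3): lcm = x*y. S = 7/6*x + 9/22*y**3 - 17/22*y**2 + 49/66*y - 5/3.
  leading term x: subtract (7/22)·h_3 from 7/6*x + 9/22*y**3 - 17/22*y**2 + 49/66*y - 5/3 → 9/22*y**3 - 13/44*y**2 - 7/44*y - 39/22
  leading term y**3: no divisor's leading term divides it; move 9/22*y**3 to the remainder.
  leading term y**2: no divisor's leading term divides it; move -13/44*y**2 to the remainder.
  leading term y: no divisor's leading term divides it; move -7/44*y to the remainder.
  leading term 1: no divisor's leading term divides it; move -39/22 to the remainder.
  remainder 9/22*y**3 - 13/44*y**2 - 7/44*y - 39/22 ≠ 0; add h_4 = 9/22*y**3 - 13/44*y**2 - 7/44*y - 39/22 to the basis.

S(f_2,h_3): lcm = x*y. S = -5/2*x + 9/22*y**3 + 8/11*y**2 - 23/11*y - 2.
  leading term x: subtract (-15/22)·h_3 from -5/2*x + 9/22*y**3 + 8/11*y**2 - 23/11*y - 2 → 9/22*y**3 - 13/44*y**2 - 7/44*y - 39/22
  leading term y**3: subtract (1)·h_4 from 9/22*y**3 - 13/44*y**2 - 7/44*y - 39/22 → 0
  remainder 0.

S(f_1,h_4): lcm = x*y**3. S = 17/9*x*y**2 + 7/18*x*y + 13/3*x + 5/6*y**3 - 5/3*y**2.
  leading term x*y**2: subtract (-17/54*y)·f_1 from 17/9*x*y**2 + 7/18*x*y + 13/3*x + 5/6*y**3 - 5/3*y**2 → -49/27*x*y + 13/3*x + 5/6*y**3 - 175/54*y**2 + 85/27*y
  leading term x*y: subtract (49/162)·f_1 from -49/27*x*y + 13/3*x + 5/6*y**3 - 175/54*y**2 + 85/27*y → 1045/162*x + 5/6*y**3 - 175/54*y**2 + 755/162*y - 245/81
  leading term x: subtract (95/54)·h_3 from 1045/162*x + 5/6*y**3 - 175/54*y**2 + 755/162*y - 245/81 → 5/6*y**3 - 65/108*y**2 - 35/108*y - 65/18
  leading term y**3: subtract (55/27)·h_4 from 5/6*y**3 - 65/108*y**2 - 35/108*y - 65/18 → 0
  remainder 0.

S(f_2,h_4): lcm = x*y**3. S = -16/9*x*y**2 + 7/18*x*y + 13/3*x + 3/2*y**4 - 2*y**3 - 2*y**2.
  leading term x*y**2: subtract (8/27*y)·f_1 from -16/9*x*y**2 + 7/18*x*y + 13/3*x + 3/2*y**4 - 2*y**3 - 2*y**2 → 133/54*x*y + 13/3*x + 3/2*y**4 - 2*y**3 - 14/27*y**2 - 80/27*y
  leading term x*y: subtract (-133/324)·f_1 from 133/54*x*y + 13/3*x + 3/2*y**4 - 2*y**3 - 14/27*y**2 - 80/27*y → 473/324*x + 3/2*y**4 - 2*y**3 - 14/27*y**2 - 1625/324*y + 665/162
  leading term x: subtract (43/108)·h_3 from 473/324*x + 3/2*y**4 - 2*y**3 - 14/27*y**2 - 1625/324*y + 665/162 → 3/2*y**4 - 2*y**3 + 17/216*y**2 - 1327/216*y + 143/36
  leading term y**4: subtract (11/3*y)·h_4 from 3/2*y**4 - 2*y**3 + 17/216*y**2 - 1327/216*y + 143/36 → -11/12*y**3 + 143/216*y**2 + 77/216*y + 143/36
  leading term y**3: subtract (-121/54)·h_4 from -11/12*y**3 + 143/216*y**2 + 77/216*y + 143/36 → 0
  remainder 0.

S(h_3,h_4): leading monomials are coprime, so the S-polynomial reduces to 0 (Buchberger's first criterion).
Every S-polynomial of the final basis reduces to 0, so we have a Gröbner basis.
Inter-reduce: drop elements whose leading term is divisible by another's, tail-reduce, and make monic.
Reduced Gröbner basis: {x - 9/22*y**2 + 17/22*y + 1/11, y**3 - 13/18*y**2 - 7/18*y - 13/3}.
Label its elements g_1 = x - 9/22*y**2 + 17/22*y + 1/11, g_2 = y**3 - 13/18*y**2 - 7/18*y - 13/3.

Reduce p = 4*x**2*y - 18/11*x*y**3 + 34/11*x*y**2 + 15/11*x*y - 1/3*x modulo G:
  leading term x**2*y: subtract (4*x*y)·g_1 from 4*x**2*y - 18/11*x*y**3 + 34/11*x*y**2 + 15/11*x*y - 1/3*x → x*y - 1/3*x
  leading term x*y: subtract (y)·g_1 from x*y - 1/3*x → -1/3*x + 9/22*y**3 - 17/22*y**2 - 1/11*y
  leading term x: subtract (-1/3)·g_1 from -1/3*x + 9/22*y**3 - 17/22*y**2 - 1/11*y → 9/22*y**3 - 10/11*y**2 + 1/6*y + 1/33
  leading term y**3: subtract (9/22)·g_2 from 9/22*y**3 - 10/11*y**2 + 1/6*y + 1/33 → -27/44*y**2 + 43/132*y + 119/66
  leading term y**2: no divisor's leading term divides it; move -27/44*y**2 to the remainder.
  leading term y: no divisor's leading term divides it; move 43/132*y to the remainder.
  leading term 1: no divisor's leading term divides it; move 119/66 to the remainder.
  normal form = -27/44*y**2 + 43/132*y + 119/66.
The normal form is nonzero, so p ∉ I. Since p minus its normal form lies in I, I + (p) = I + (r) where r = -27/44*y**2 + 43/132*y + 119/66; decide whether this ideal is the whole ring.
Run Buchberger on G together with r (pairs among the g_i already reduce to 0 since G is a Gröbner basis):
g_1 = x - 9/22*y**2 + 17/22*y + 1/11, LT = x.
g_2 = y**3 - 13/18*y**2 - 7/18*y - 13/3, LT = y**3.
r = -27/44*y**2 + 43/132*y + 119/66, LT = y**2.

S(g_1,g_2): leading monomials are coprime, so the S-polynomial reduces to 0 (Buchberger's first criterion).
S(g_1,r): leading monomials are coprime, so the S-polynomial reduces to 0 (Buchberger's first criterion).
S(g_2,r): lcm = y**3. S = -31/162*y**2 + 413/162*y - 13/3.
  leading term y**2: subtract (682/2187)·r from -31/162*y**2 + 413/162*y - 13/3 → 16060/6561*y - 32120/6561
  leading term y: no divisor's leading term divides it; move 16060/6561*y to the remainder.
  leading term 1: no divisor's leading term divides it; move -32120/6561 to the remainder.
  remainder 16060/6561*y - 32120/6561 ≠ 0; add m_4 = 16060/6561*y - 32120/6561 to the basis.

S(g_1,m_4): leading monomials are coprime, so the S-polynomial reduces to 0 (Buchberger's first criterion).
S(g_2,m_4): lcm = y**3. S = 23/18*y**2 - 7/18*y - 13/3.
  leading term y**2: subtract (-506/243)·r from 23/18*y**2 - 7/18*y - 13/3 → 211/729*y - 422/729
  leading term y: subtract (1899/16060)·m_4 from 211/729*y - 422/729 → 0
  remainder 0.

S(r,m_4): lcm = y**2. S = 119/81*y - 238/81.
  leading term y: subtract (9639/16060)·m_4 from 119/81*y - 238/81 → 0
  remainder 0.

Every S-polynomial of the final basis reduces to 0, so we have a Gröbner basis.
Inter-reduce: drop elements whose leading term is divisible by another's, tail-reduce, and make monic.
Reduced Gröbner basis: {x, y - 2}.
The reduced Gröbner basis of I + (p) is {x, y - 2} ≠ {1}, a proper ideal, so the enlarged system stays consistent: p is independent of I, with normal form -27/44*y**2 + 43/132*y + 119/66.

The remainder on division by a Gröbner basis is unique — it is the normal form.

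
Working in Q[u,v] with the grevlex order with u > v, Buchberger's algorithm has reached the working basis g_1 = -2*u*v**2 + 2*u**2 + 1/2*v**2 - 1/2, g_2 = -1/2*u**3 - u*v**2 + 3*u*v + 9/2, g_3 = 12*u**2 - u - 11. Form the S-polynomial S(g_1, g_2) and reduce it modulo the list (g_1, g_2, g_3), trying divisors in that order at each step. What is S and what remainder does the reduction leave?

S(g_1, g_2) = -2*u*v**4 - u**4 - 1/4*u**2*v**2 + 6*u*v**3 + 1/4*u**2 + 9*v**2; remainder on division = -1/2*v**4 + 3/2*v**3 - 3/2*u*v + 615/64*v**2 - 1705/192*u - 3/2*v - 83/48.

lcm(LM(g_1), LM(g_2)) = u**3*v**2.
S = (lcm/LT(g_1))·g_1 − (lcm/LT(g_2))·g_2 = -2*u*v**4 - u**4 - 1/4*u**2*v**2 + 6*u*v**3 + 1/4*u**2 + 9*v**2.
Reduce S modulo (g_1, g_2, g_3) in that order:
  leading term u*v**4: subtract (v**2)·g_1 from -2*u*v**4 - u**4 - 1/4*u**2*v**2 + 6*u*v**3 + 1/4*u**2 + 9*v**2 → -u**4 - 9/4*u**2*v**2 + 6*u*v**3 - 1/2*v**4 + 1/4*u**2 + 19/2*v**2
  leading term u**4: subtract (2*u)·g_2 from -u**4 - 9/4*u**2*v**2 + 6*u*v**3 - 1/2*v**4 + 1/4*u**2 + 19/2*v**2 → -1/4*u**2*v**2 + 6*u*v**3 - 1/2*v**4 - 6*u**2*v + 1/4*u**2 + 19/2*v**2 - 9*u
  leading term u**2*v**2: subtract (1/8*u)·g_1 from -1/4*u**2*v**2 + 6*u*v**3 - 1/2*v**4 - 6*u**2*v + 1/4*u**2 + 19/2*v**2 - 9*u → 6*u*v**3 - 1/2*v**4 - 1/4*u**3 - 6*u**2*v - 1/16*u*v**2 + 1/4*u**2 + 19/2*v**2 - 143/16*u
  leading term u*v**3: subtract (-3*v)·g_1 from 6*u*v**3 - 1/2*v**4 - 1/4*u**3 - 6*u**2*v - 1/16*u*v**2 + 1/4*u**2 + 19/2*v**2 - 143/16*u → -1/2*v**4 - 1/4*u**3 - 1/16*u*v**2 + 3/2*v**3 + 1/4*u**2 + 19/2*v**2 - 143/16*u - 3/2*v
  leading term v**4: no divisor's leading term divides it; move -1/2*v**4 to the remainder.
  leading term u**3: subtract (1/2)·g_2 from -1/4*u**3 - 1/16*u*v**2 + 3/2*v**3 + 1/4*u**2 + 19/2*v**2 - 143/16*u - 3/2*v → 7/16*u*v**2 + 3/2*v**3 + 1/4*u**2 - 3/2*u*v + 19/2*v**2 - 143/16*u - 3/2*v - 9/4
  leading term u*v**2: subtract (-7/32)·g_1 from 7/16*u*v**2 + 3/2*v**3 + 1/4*u**2 - 3/2*u*v + 19/2*v**2 - 143/16*u - 3/2*v - 9/4 → 3/2*v**3 + 11/16*u**2 - 3/2*u*v + 615/64*v**2 - 143/16*u - 3/2*v - 151/64
  leading term v**3: no divisor's leading term divides it; move 3/2*v**3 to the remainder.
  leading term u**2: subtract (11/192)·g_3 from 11/16*u**2 - 3/2*u*v + 615/64*v**2 - 143/16*u - 3/2*v - 151/64 → -3/2*u*v + 615/64*v**2 - 1705/192*u - 3/2*v - 83/48
  leading term u*v: no divisor's leading term divides it; move -3/2*u*v to the remainder.
  leading term v**2: no divisor's leading term divides it; move 615/64*v**2 to the remainder.
  leading term u: no divisor's leading term divides it; move -1705/192*u to the remainder.
  leading term v: no divisor's leading term divides it; move -3/2*v to the remainder.
  leading term 1: no divisor's leading term divides it; move -83/48 to the remainder.
The remainder -1/2*v**4 + 3/2*v**3 - 3/2*u*v + 615/64*v**2 - 1705/192*u - 3/2*v - 83/48 is nonzero, so it would be added as the next basis element.
This is the inner loop of Buchberger's algorithm — each nonzero remainder becomes a new basis element.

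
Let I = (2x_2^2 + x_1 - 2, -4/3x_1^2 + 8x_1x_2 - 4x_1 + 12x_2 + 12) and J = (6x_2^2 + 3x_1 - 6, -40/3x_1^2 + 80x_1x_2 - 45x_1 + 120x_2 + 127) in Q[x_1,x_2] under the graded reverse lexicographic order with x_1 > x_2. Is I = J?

No, the ideals differ.

Two ideals are equal iff their reduced Gröbner bases coincide (the reduced basis is unique for a fixed ordering).
Buchberger on the first generating set:
f_1 = 2x_2^2 + x_1 - 2, LT = x_2^2.
f_2 = -4/3x_1^2 + 8x_1x_2 - 4x_1 + 12x_2 + 12, LT = x_1^2.

The S-polynomials (S(f_1,f_2)) all reduce to 0 modulo the current basis, so we have a Gröbner basis.
Inter-reduce: drop elements whose leading term is divisible by another's, tail-reduce, and make monic.
Reduced Gröbner basis: {x_1^2 - 6x_1x_2 + 3x_1 - 9x_2 - 9, x_2^2 + 1/2x_1 - 1}.

Buchberger on the second generating set:
h_1 = 6x_2^2 + 3x_1 - 6, LT = x_2^2.
h_2 = -40/3x_1^2 + 80x_1x_2 - 45x_1 + 120x_2 + 127, LT = x_1^2.

The S-polynomials (S(h_1,h_2)) all reduce to 0 modulo the current basis, so we have a Gröbner basis.
Inter-reduce: drop elements whose leading term is divisible by another's, tail-reduce, and make monic.
Reduced Gröbner basis: {x_1^2 - 6x_1x_2 + 27/8x_1 - 9x_2 - 381/40, x_2^2 + 1/2x_1 - 1}.

The bases are distinct; the ideals are different.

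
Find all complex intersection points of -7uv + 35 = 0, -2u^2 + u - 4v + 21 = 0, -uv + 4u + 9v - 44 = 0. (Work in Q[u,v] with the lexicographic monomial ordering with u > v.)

{(1, 5)}

Compute a lex Gröbner basis by Buchberger's algorithm.
f_1 = -7uv + 35, LT = uv.
f_2 = -2u^2 + u - 4v + 21, LT = u^2.
f_3 = -uv + 4u + 9v - 44, LT = uv.

S(f_1,f_2): lcm = u^2v. S = 1/2uv - 5u - 2v^2 + 21/2v.
  leading term uv: subtract (-1/14)·f_1 from 1/2uv - 5u - 2v^2 + 21/2v → -5u - 2v^2 + 21/2v + 5/2
  leading term u: no divisor's leading term divides it; move -5u to the remainder.
  leading term v^2: no divisor's leading term divides it; move -2v^2 to the remainder.
  leading term v: no divisor's leading term divides it; move 21/2v to the remainder.
  leading term 1: no divisor's leading term divides it; move 5/2 to the remainder.
  remainder -5u - 2v^2 + 21/2v + 5/2 ≠ 0; add h_4 = -5u - 2v^2 + 21/2v + 5/2 to the basis.

S(f_1,f_3): lcm = uv. S = 4u + 9v - 49.
  leading term u: subtract (-4/5)·h_4 from 4u + 9v - 49 → -8/5v^2 + 87/5v - 47
  leading term v^2: no divisor's leading term divides it; move -8/5v^2 to the remainder.
  leading term v: no divisor's leading term divides it; move 87/5v to the remainder.
  leading term 1: no divisor's leading term divides it; move -47 to the remainder.
  remainder -8/5v^2 + 87/5v - 47 ≠ 0; add h_5 = -8/5v^2 + 87/5v - 47 to the basis.

S(f_2,f_3): lcm = u^2v. S = 4u^2 + 17/2uv - 44u + 2v^2 - 21/2v.
  leading term u^2: subtract (-2)·f_2 from 4u^2 + 17/2uv - 44u + 2v^2 - 21/2v → 17/2uv - 42u + 2v^2 - 37/2v + 42
  leading term uv: subtract (-17/14)·f_1 from 17/2uv - 42u + 2v^2 - 37/2v + 42 → -42u + 2v^2 - 37/2v + 169/2
  leading term u: subtract (42/5)·h_4 from -42u + 2v^2 - 37/2v + 169/2 → 94/5v^2 - 1067/10v + 127/2
  leading term v^2: subtract (-47/4)·h_5 from 94/5v^2 - 1067/10v + 127/2 → 391/4v - 1955/4
  leading term v: no divisor's leading term divides it; move 391/4v to the remainder.
  leading term 1: no divisor's leading term divides it; move -1955/4 to the remainder.
  remainder 391/4v - 1955/4 ≠ 0; add h_6 = 391/4v - 1955/4 to the basis.

S(f_1,h_4): lcm = uv. S = -2/5v^3 + 21/10v^2 + 1/2v - 5.
  leading term v^3: subtract (1/4v)·h_5 from -2/5v^3 + 21/10v^2 + 1/2v - 5 → -9/4v^2 + 49/4v - 5
  leading term v^2: subtract (45/32)·h_5 from -9/4v^2 + 49/4v - 5 → -391/32v + 1955/32
  leading term v: subtract (-1/8)·h_6 from -391/32v + 1955/32 → 0
  remainder 0.

S(f_2,h_4): lcm = u^2. S = -2/5uv^2 + 21/10uv + 2v - 21/2.
  leading term uv^2: subtract (2/35v)·f_1 from -2/5uv^2 + 21/10uv + 2v - 21/2 → 21/10uv - 21/2
  leading term uv: subtract (-3/10)·f_1 from 21/10uv - 21/2 → 0
  remainder 0.

S(f_3,h_4): lcm = uv. S = -4u - 2/5v^3 + 21/10v^2 - 17/2v + 44.
  leading term u: subtract (4/5)·h_4 from -4u - 2/5v^3 + 21/10v^2 - 17/2v + 44 → -2/5v^3 + 37/10v^2 - 169/10v + 42
  leading term v^3: subtract (1/4v)·h_5 from -2/5v^3 + 37/10v^2 - 169/10v + 42 → -13/20v^2 - 103/20v + 42
  leading term v^2: subtract (13/32)·h_5 from -13/20v^2 - 103/20v + 42 → -391/32v + 1955/32
  leading term v: subtract (-1/8)·h_6 from -391/32v + 1955/32 → 0
  remainder 0.

S(f_1,h_5): lcm = uv^2. S = 87/8uv - 235/8u - 5v.
  leading term uv: subtract (-87/56)·f_1 from 87/8uv - 235/8u - 5v → -235/8u - 5v + 435/8
  leading term u: subtract (47/8)·h_4 from -235/8u - 5v + 435/8 → 47/4v^2 - 1067/16v + 635/16
  leading term v^2: subtract (-235/32)·h_5 from 47/4v^2 - 1067/16v + 635/16 → 1955/32v - 9775/32
  leading term v: subtract (5/8)·h_6 from 1955/32v - 9775/32 → 0
  remainder 0.

S(f_2,h_5): leading monomials are coprime, so the S-polynomial reduces to 0 (Buchberger's first criterion).
S(f_3,h_5): lcm = uv^2. S = 55/8uv - 235/8u - 9v^2 + 44v.
  leading term uv: subtract (-55/56)·f_1 from 55/8uv - 235/8u - 9v^2 + 44v → -235/8u - 9v^2 + 44v + 275/8
  leading term u: subtract (47/8)·h_4 from -235/8u - 9v^2 + 44v + 275/8 → 11/4v^2 - 283/16v + 315/16
  leading term v^2: subtract (-55/32)·h_5 from 11/4v^2 - 283/16v + 315/16 → 391/32v - 1955/32
  leading term v: subtract (1/8)·h_6 from 391/32v - 1955/32 → 0
  remainder 0.

S(h_4,h_5): leading monomials are coprime, so the S-polynomial reduces to 0 (Buchberger's first criterion).
S(f_1,h_6): lcm = uv. S = 5u - 5.
  leading term u: subtract (-1)·h_4 from 5u - 5 → -2v^2 + 21/2v - 5/2
  leading term v^2: subtract (5/4)·h_5 from -2v^2 + 21/2v - 5/2 → -45/4v + 225/4
  leading term v: subtract (-45/391)·h_6 from -45/4v + 225/4 → 0
  remainder 0.

S(f_2,h_6): leading monomials are coprime, so the S-polynomial reduces to 0 (Buchberger's first criterion).
S(f_3,h_6): lcm = uv. S = u - 9v + 44.
  leading term u: subtract (-1/5)·h_4 from u - 9v + 44 → -2/5v^2 - 69/10v + 89/2
  leading term v^2: subtract (1/4)·h_5 from -2/5v^2 - 69/10v + 89/2 → -45/4v + 225/4
  leading term v: subtract (-45/391)·h_6 from -45/4v + 225/4 → 0
  remainder 0.

S(h_4,h_6): leading monomials are coprime, so the S-polynomial reduces to 0 (Buchberger's first criterion).
S(h_5,h_6): lcm = v^2. S = -47/8v + 235/8.
  leading term v: subtract (-47/782)·h_6 from -47/8v + 235/8 → 0
  remainder 0.

Every S-polynomial of the final basis reduces to 0, so we have a Gröbner basis.
Inter-reduce: drop elements whose leading term is divisible by another's, tail-reduce, and make monic.
Reduced Gröbner basis: {u - 1, v - 5}.

Elimination: the polynomial v - 5 lies in the elimination ideal for v, so v ∈ {5}. For each such v, the remaining basis elements (now univariate) give the rest of the solution.
  v = 5: the earlier basis element becomes u - 1 = 0, giving u = 1 — point (1, 5).
Substituting each solution back into the original system confirms all equations vanish.
A lex Gröbner basis triangularizes the system, enabling back-substitution.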